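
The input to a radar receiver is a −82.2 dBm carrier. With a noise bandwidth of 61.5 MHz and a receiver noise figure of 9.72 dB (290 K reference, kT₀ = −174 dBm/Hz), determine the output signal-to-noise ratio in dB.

Noise floor: N = −174 + 10 log₁₀(B) + NF
10 log₁₀(6.15×10⁷) = 77.89 dB
N = −174 + 77.89 + 9.72 = −86.39 dBm
SNR = P_sig − N = −82.2 − (−86.39) = 4.19 dB → 4.2 dB

4.2 dB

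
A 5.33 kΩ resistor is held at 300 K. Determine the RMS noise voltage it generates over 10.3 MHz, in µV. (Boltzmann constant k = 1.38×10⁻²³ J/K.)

30.2 µV

V_n = √(4kTRB)
4kTRB = 4 × 1.38×10⁻²³ × 300 × 5.33×10³ × 1.03×10⁷ = 9.09×10⁻¹⁰ V²
V_n = √(9.09×10⁻¹⁰) = 3.02×10⁻⁵ V = 30.2 µV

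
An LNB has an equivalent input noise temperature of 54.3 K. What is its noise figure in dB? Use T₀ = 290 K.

0.745 dB

F = 1 + T_e/T₀ = 1 + 54.3/290 = 1.18724
NF = 10 log₁₀(1.18724) = 0.745 dB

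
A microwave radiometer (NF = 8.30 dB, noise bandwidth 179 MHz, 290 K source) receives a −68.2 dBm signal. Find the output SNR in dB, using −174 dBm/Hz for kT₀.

15.0 dB

Noise floor: N = −174 + 10 log₁₀(B) + NF
10 log₁₀(1.79×10⁸) = 82.53 dB
N = −174 + 82.53 + 8.30 = −83.17 dBm
SNR = P_sig − N = −68.2 − (−83.17) = 14.97 dB → 15.0 dB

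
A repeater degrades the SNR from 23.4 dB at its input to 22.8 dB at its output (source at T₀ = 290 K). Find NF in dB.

0.6 dB

NF (dB) = SNR_in(dB) − SNR_out(dB) when the source is at T₀
NF = 23.4 − 22.8 = 0.6 dB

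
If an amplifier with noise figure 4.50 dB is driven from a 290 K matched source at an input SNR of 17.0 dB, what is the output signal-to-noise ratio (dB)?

12.50 dB

By definition F = SNR_in/SNR_out, so in dB: SNR_out = SNR_in − NF
SNR_out = 17.0 − 4.50 = 12.50 dB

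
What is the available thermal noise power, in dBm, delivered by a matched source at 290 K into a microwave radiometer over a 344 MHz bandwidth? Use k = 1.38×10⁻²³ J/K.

P_n = kTB = 1.38×10⁻²³ × 290 × 3.44×10⁸ = 1.38×10⁻¹² W
In dBm: 10 log₁₀(1.38×10⁻¹² / 10⁻³) = −88.6 dBm

−88.6 dBm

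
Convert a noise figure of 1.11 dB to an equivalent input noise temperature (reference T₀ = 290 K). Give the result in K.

F = 10^(1.11/10) = 1.29122
T_e = (F − 1)·T₀ = (1.29122 − 1) × 290 = 84.5 K

84.5 K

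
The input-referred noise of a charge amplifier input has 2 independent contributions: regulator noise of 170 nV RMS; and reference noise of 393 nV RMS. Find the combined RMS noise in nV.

Uncorrelated sources add in power (mean-square): V_tot = √(ΣV_i²)
V_tot = √[(1.70×10⁻⁷)² + (3.93×10⁻⁷)²] = 4.28×10⁻⁷ V = 428 nV

428 nV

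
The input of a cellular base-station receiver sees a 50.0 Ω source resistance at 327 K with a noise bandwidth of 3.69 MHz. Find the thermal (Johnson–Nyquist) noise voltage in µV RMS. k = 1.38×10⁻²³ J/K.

1.82 µV

V_n = √(4kTRB)
4kTRB = 4 × 1.38×10⁻²³ × 327 × 5.00×10¹ × 3.69×10⁶ = 3.33×10⁻¹² V²
V_n = √(3.33×10⁻¹²) = 1.82×10⁻⁶ V = 1.82 µV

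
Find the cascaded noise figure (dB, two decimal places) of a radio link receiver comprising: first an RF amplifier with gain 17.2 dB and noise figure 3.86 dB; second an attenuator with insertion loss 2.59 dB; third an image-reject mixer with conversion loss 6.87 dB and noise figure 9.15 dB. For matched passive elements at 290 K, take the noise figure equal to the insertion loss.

Convert to linear (a loss of L dB is a gain of −L dB): F_i = 10^(NF_i/10), G_i = 10^(G_i,dB/10)
  Stage 1: F_1 = 10^(3.86/10) = 2.432, G_1 = 10^(17.2/10) = 52.48
  Stage 2: F_2 = 10^(2.59/10) = 1.816, G_2 = 10^(−2.59/10) = 0.5508
  Stage 3: F_3 = 10^(9.15/10) = 8.222, G_3 = 10^(−6.87/10) = 0.2056
Friis cascade:
  F = 2.432 + (1.816 − 1)/52.48 + (8.222 − 1)/28.91 = 2.698
NF = 10 log₁₀(2.698) = 4.31 dB

4.31 dB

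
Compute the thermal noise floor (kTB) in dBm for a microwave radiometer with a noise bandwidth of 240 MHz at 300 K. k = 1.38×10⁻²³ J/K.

−90.0 dBm

P_n = kTB = 1.38×10⁻²³ × 300 × 2.40×10⁸ = 9.94×10⁻¹³ W
In dBm: 10 log₁₀(9.94×10⁻¹³ / 10⁻³) = −90.0 dBm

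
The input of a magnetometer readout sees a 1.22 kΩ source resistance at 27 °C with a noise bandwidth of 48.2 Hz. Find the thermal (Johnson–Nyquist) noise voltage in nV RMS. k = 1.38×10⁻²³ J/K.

T = 27 °C + 273.15 = 300.15 K
V_n = √(4kTRB)
4kTRB = 4 × 1.38×10⁻²³ × 300.15 × 1.22×10³ × 4.82×10¹ = 9.74×10⁻¹⁶ V²
V_n = √(9.74×10⁻¹⁶) = 3.12×10⁻⁸ V = 31.2 nV

31.2 nV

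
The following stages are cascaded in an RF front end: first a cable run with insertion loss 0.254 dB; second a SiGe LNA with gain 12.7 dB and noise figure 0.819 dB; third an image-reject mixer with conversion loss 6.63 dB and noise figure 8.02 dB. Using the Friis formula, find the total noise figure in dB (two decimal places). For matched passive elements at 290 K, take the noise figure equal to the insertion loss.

2.00 dB

Convert to linear (a loss of L dB is a gain of −L dB): F_i = 10^(NF_i/10), G_i = 10^(G_i,dB/10)
  Stage 1: F_1 = 10^(0.254/10) = 1.060, G_1 = 10^(−0.254/10) = 0.9432
  Stage 2: F_2 = 10^(0.819/10) = 1.208, G_2 = 10^(12.7/10) = 18.62
  Stage 3: F_3 = 10^(8.02/10) = 6.339, G_3 = 10^(−6.63/10) = 0.2173
Friis cascade:
  F = 1.060 + (1.208 − 1)/0.9432 + (6.339 − 1)/17.56 = 1.584
NF = 10 log₁₀(1.584) = 2.00 dB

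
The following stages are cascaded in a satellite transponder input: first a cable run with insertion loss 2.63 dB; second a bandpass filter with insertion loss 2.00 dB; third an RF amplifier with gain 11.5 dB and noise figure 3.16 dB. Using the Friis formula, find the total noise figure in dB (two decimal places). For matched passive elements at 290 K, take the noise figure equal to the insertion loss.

7.79 dB

Convert to linear (a loss of L dB is a gain of −L dB): F_i = 10^(NF_i/10), G_i = 10^(G_i,dB/10)
  Stage 1: F_1 = 10^(2.63/10) = 1.832, G_1 = 10^(−2.63/10) = 0.5458
  Stage 2: F_2 = 10^(2.00/10) = 1.585, G_2 = 10^(−2.00/10) = 0.6310
  Stage 3: F_3 = 10^(3.16/10) = 2.070, G_3 = 10^(11.5/10) = 14.13
Friis cascade:
  F = 1.832 + (1.585 − 1)/0.5458 + (2.070 − 1)/0.3443 = 6.012
NF = 10 log₁₀(6.012) = 7.79 dB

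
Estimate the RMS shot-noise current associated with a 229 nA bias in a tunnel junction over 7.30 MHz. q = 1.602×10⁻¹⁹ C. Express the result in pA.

I_n = √(2qI·B)
2qI·B = 2 × 1.602×10⁻¹⁹ × 2.29×10⁻⁷ × 7.30×10⁶ = 5.36×10⁻¹⁹ A²
I_n = √(5.36×10⁻¹⁹) = 7.32×10⁻¹⁰ A = 732 pA

732 pA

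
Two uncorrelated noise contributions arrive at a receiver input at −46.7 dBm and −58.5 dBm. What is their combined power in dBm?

Convert to linear, add, convert back:
P₁ = 2.14×10⁻⁸ W, P₂ = 1.41×10⁻⁹ W
P_tot = 2.28×10⁻⁸ W → 10 log₁₀(P_tot / 10⁻³) = −46.4 dBm

−46.4 dBm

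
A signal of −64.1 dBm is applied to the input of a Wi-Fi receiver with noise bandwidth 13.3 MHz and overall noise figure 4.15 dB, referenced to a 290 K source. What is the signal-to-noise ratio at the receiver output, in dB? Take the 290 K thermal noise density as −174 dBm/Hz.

34.5 dB

Noise floor: N = −174 + 10 log₁₀(B) + NF
10 log₁₀(1.33×10⁷) = 71.24 dB
N = −174 + 71.24 + 4.15 = −98.61 dBm
SNR = P_sig − N = −64.1 − (−98.61) = 34.51 dB → 34.5 dB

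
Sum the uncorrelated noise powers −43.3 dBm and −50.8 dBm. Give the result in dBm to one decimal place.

Convert to linear, add, convert back:
P₁ = 4.68×10⁻⁸ W, P₂ = 8.32×10⁻⁹ W
P_tot = 5.51×10⁻⁸ W → 10 log₁₀(P_tot / 10⁻³) = −42.6 dBm

−42.6 dBm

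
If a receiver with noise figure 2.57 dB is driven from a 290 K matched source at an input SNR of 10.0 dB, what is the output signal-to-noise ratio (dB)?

7.43 dB

By definition F = SNR_in/SNR_out, so in dB: SNR_out = SNR_in − NF
SNR_out = 10.0 − 2.57 = 7.43 dB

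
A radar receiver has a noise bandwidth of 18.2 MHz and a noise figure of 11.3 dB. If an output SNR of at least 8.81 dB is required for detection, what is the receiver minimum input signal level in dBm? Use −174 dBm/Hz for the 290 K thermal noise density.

Sensitivity = −174 + 10 log₁₀(B) + NF + SNR_min
= −174 + 72.6 + 11.3 + 8.81
= −81.29 dBm → −81.3 dBm

−81.3 dBm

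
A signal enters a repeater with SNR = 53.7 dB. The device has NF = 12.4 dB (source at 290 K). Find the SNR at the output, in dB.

By definition F = SNR_in/SNR_out, so in dB: SNR_out = SNR_in − NF
SNR_out = 53.7 − 12.4 = 41.3 dB

41.3 dB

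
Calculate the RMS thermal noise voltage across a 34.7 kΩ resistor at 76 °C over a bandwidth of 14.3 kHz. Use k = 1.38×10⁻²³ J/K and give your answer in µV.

T = 76 °C + 273.15 = 349.15 K
V_n = √(4kTRB)
4kTRB = 4 × 1.38×10⁻²³ × 349.15 × 3.47×10⁴ × 1.43×10⁴ = 9.56×10⁻¹² V²
V_n = √(9.56×10⁻¹²) = 3.09×10⁻⁶ V = 3.09 µV

3.09 µV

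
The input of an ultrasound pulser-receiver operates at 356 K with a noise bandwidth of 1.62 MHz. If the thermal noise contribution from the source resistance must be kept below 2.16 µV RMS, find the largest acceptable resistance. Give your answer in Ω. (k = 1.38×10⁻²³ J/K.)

147 Ω

Johnson–Nyquist: V_n = √(4kTRB) ⇒ R = V_n² / (4kTB)
4kTB = 4 × 1.38×10⁻²³ × 356 × 1.62×10⁶ = 3.18×10⁻¹⁴
R = (2.16×10⁻⁶)² / 3.18×10⁻¹⁴ = 1.47×10² Ω = 147 Ω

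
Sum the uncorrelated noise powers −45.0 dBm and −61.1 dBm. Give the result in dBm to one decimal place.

Convert to linear, add, convert back:
P₁ = 3.16×10⁻⁸ W, P₂ = 7.76×10⁻¹⁰ W
P_tot = 3.24×10⁻⁸ W → 10 log₁₀(P_tot / 10⁻³) = −44.9 dBm

−44.9 dBm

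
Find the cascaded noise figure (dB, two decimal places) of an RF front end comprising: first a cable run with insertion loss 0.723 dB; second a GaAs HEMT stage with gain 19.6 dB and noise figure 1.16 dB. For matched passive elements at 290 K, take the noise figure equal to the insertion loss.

1.88 dB

Convert to linear (a loss of L dB is a gain of −L dB): F_i = 10^(NF_i/10), G_i = 10^(G_i,dB/10)
  Stage 1: F_1 = 10^(0.723/10) = 1.181, G_1 = 10^(−0.723/10) = 0.8466
  Stage 2: F_2 = 10^(1.16/10) = 1.306, G_2 = 10^(19.6/10) = 91.20
Friis cascade:
  F = 1.181 + (1.306 − 1)/0.8466 = 1.543
NF = 10 log₁₀(1.543) = 1.88 dB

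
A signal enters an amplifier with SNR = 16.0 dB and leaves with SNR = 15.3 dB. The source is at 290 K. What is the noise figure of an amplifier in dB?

NF (dB) = SNR_in(dB) − SNR_out(dB) when the source is at T₀
NF = 16.0 − 15.3 = 0.7 dB

0.7 dB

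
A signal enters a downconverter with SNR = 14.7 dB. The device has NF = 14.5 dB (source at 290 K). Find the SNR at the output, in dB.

0.2 dB

By definition F = SNR_in/SNR_out, so in dB: SNR_out = SNR_in − NF
SNR_out = 14.7 − 14.5 = 0.2 dB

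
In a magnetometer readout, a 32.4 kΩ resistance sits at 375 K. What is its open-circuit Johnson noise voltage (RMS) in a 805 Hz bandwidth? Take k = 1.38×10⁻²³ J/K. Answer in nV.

735 nV

V_n = √(4kTRB)
4kTRB = 4 × 1.38×10⁻²³ × 375 × 3.24×10⁴ × 8.05×10² = 5.40×10⁻¹³ V²
V_n = √(5.40×10⁻¹³) = 7.35×10⁻⁷ V = 735 nV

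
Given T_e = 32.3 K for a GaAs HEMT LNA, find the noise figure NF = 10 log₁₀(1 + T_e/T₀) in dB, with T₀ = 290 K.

F = 1 + T_e/T₀ = 1 + 32.3/290 = 1.11138
NF = 10 log₁₀(1.11138) = 0.459 dB

0.459 dB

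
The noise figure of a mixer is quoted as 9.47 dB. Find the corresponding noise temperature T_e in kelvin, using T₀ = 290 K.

F = 10^(9.47/10) = 8.85116
T_e = (F − 1)·T₀ = (8.85116 − 1) × 290 = 2277 K

2277 K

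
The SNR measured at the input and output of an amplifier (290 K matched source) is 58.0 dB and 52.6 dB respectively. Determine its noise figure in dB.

5.4 dB

NF (dB) = SNR_in(dB) − SNR_out(dB) when the source is at T₀
NF = 58.0 − 52.6 = 5.4 dB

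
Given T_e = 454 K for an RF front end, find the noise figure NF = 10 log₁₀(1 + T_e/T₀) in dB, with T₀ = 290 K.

F = 1 + T_e/T₀ = 1 + 454/290 = 2.56552
NF = 10 log₁₀(2.56552) = 4.09 dB

4.09 dB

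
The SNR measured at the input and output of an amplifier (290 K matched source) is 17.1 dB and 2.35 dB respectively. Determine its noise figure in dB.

NF (dB) = SNR_in(dB) − SNR_out(dB) when the source is at T₀
NF = 17.1 − 2.35 = 14.75 dB

14.75 dB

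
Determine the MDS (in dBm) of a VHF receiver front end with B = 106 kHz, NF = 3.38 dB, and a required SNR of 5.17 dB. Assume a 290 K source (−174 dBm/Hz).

−115.2 dBm

Sensitivity = −174 + 10 log₁₀(B) + NF + SNR_min
= −174 + 50.25 + 3.38 + 5.17
= −115.20 dBm → −115.2 dBm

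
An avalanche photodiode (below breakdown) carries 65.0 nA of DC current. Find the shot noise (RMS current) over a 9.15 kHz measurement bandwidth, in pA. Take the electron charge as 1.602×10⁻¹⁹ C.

I_n = √(2qI·B)
2qI·B = 2 × 1.602×10⁻¹⁹ × 6.50×10⁻⁸ × 9.15×10³ = 1.91×10⁻²² A²
I_n = √(1.91×10⁻²²) = 1.38×10⁻¹¹ A = 13.8 pA

13.8 pA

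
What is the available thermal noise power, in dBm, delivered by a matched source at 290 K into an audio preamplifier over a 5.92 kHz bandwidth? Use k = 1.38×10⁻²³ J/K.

P_n = kTB = 1.38×10⁻²³ × 290 × 5.92×10³ = 2.37×10⁻¹⁷ W
In dBm: 10 log₁₀(2.37×10⁻¹⁷ / 10⁻³) = −136.3 dBm

−136.3 dBm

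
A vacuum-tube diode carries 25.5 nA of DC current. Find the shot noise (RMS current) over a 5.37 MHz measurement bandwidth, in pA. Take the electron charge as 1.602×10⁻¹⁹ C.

209 pA

I_n = √(2qI·B)
2qI·B = 2 × 1.602×10⁻¹⁹ × 2.55×10⁻⁸ × 5.37×10⁶ = 4.39×10⁻²⁰ A²
I_n = √(4.39×10⁻²⁰) = 2.09×10⁻¹⁰ A = 209 pA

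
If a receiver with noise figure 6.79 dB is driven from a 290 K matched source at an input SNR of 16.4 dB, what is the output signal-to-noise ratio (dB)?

9.61 dB

By definition F = SNR_in/SNR_out, so in dB: SNR_out = SNR_in − NF
SNR_out = 16.4 − 6.79 = 9.61 dB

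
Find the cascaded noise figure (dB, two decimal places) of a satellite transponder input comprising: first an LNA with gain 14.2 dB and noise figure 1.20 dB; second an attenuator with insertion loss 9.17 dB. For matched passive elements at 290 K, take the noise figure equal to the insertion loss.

2.03 dB

Convert to linear (a loss of L dB is a gain of −L dB): F_i = 10^(NF_i/10), G_i = 10^(G_i,dB/10)
  Stage 1: F_1 = 10^(1.20/10) = 1.318, G_1 = 10^(14.2/10) = 26.30
  Stage 2: F_2 = 10^(9.17/10) = 8.260, G_2 = 10^(−9.17/10) = 0.1211
Friis cascade:
  F = 1.318 + (8.260 − 1)/26.30 = 1.594
NF = 10 log₁₀(1.594) = 2.03 dB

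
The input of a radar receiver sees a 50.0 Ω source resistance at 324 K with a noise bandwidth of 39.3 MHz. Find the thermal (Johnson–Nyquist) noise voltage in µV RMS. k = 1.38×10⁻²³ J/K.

V_n = √(4kTRB)
4kTRB = 4 × 1.38×10⁻²³ × 324 × 5.00×10¹ × 3.93×10⁷ = 3.51×10⁻¹¹ V²
V_n = √(3.51×10⁻¹¹) = 5.93×10⁻⁶ V = 5.93 µV

5.93 µV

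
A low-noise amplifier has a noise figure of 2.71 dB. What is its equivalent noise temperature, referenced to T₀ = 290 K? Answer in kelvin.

F = 10^(2.71/10) = 1.86638
T_e = (F − 1)·T₀ = (1.86638 − 1) × 290 = 251 K

251 K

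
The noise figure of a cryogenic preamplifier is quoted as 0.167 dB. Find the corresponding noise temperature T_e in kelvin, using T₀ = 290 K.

F = 10^(0.167/10) = 1.0392
T_e = (F − 1)·T₀ = (1.0392 − 1) × 290 = 11.4 K

11.4 K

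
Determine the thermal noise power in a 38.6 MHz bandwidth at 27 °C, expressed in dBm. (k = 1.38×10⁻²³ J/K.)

T = 27 °C + 273.15 = 300.15 K
P_n = kTB = 1.38×10⁻²³ × 300.15 × 3.86×10⁷ = 1.60×10⁻¹³ W
In dBm: 10 log₁₀(1.60×10⁻¹³ / 10⁻³) = −98.0 dBm

−98.0 dBm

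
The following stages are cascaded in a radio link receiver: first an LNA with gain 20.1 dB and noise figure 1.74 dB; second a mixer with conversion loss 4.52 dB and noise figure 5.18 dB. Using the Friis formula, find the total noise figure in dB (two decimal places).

Convert to linear (a loss of L dB is a gain of −L dB): F_i = 10^(NF_i/10), G_i = 10^(G_i,dB/10)
  Stage 1: F_1 = 10^(1.74/10) = 1.493, G_1 = 10^(20.1/10) = 102.3
  Stage 2: F_2 = 10^(5.18/10) = 3.296, G_2 = 10^(−4.52/10) = 0.3532
Friis cascade:
  F = 1.493 + (3.296 − 1)/102.3 = 1.515
NF = 10 log₁₀(1.515) = 1.80 dB

1.80 dB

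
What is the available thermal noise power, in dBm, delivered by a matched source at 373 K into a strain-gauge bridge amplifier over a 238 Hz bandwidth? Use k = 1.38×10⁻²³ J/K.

P_n = kTB = 1.38×10⁻²³ × 373 × 2.38×10² = 1.23×10⁻¹⁸ W
In dBm: 10 log₁₀(1.23×10⁻¹⁸ / 10⁻³) = −149.1 dBm

−149.1 dBm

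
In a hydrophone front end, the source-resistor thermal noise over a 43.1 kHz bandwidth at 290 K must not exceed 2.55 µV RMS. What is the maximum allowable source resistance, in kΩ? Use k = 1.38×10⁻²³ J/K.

9.42 kΩ

Johnson–Nyquist: V_n = √(4kTRB) ⇒ R = V_n² / (4kTB)
4kTB = 4 × 1.38×10⁻²³ × 290 × 4.31×10⁴ = 6.90×10⁻¹⁶
R = (2.55×10⁻⁶)² / 6.90×10⁻¹⁶ = 9.42×10³ Ω = 9.42 kΩ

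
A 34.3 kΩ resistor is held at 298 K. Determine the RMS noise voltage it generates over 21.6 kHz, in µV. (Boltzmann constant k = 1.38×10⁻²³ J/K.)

V_n = √(4kTRB)
4kTRB = 4 × 1.38×10⁻²³ × 298 × 3.43×10⁴ × 2.16×10⁴ = 1.22×10⁻¹¹ V²
V_n = √(1.22×10⁻¹¹) = 3.49×10⁻⁶ V = 3.49 µV

3.49 µV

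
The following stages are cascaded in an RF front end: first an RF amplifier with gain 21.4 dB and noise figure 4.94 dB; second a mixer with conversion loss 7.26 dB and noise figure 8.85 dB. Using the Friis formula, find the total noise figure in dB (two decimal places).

Convert to linear (a loss of L dB is a gain of −L dB): F_i = 10^(NF_i/10), G_i = 10^(G_i,dB/10)
  Stage 1: F_1 = 10^(4.94/10) = 3.119, G_1 = 10^(21.4/10) = 138.0
  Stage 2: F_2 = 10^(8.85/10) = 7.674, G_2 = 10^(−7.26/10) = 0.1879
Friis cascade:
  F = 3.119 + (7.674 − 1)/138.0 = 3.167
NF = 10 log₁₀(3.167) = 5.01 dB

5.01 dB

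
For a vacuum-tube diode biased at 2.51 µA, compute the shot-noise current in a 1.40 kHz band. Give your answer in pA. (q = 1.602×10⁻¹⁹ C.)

33.6 pA

I_n = √(2qI·B)
2qI·B = 2 × 1.602×10⁻¹⁹ × 2.51×10⁻⁶ × 1.40×10³ = 1.13×10⁻²¹ A²
I_n = √(1.13×10⁻²¹) = 3.36×10⁻¹¹ A = 33.6 pA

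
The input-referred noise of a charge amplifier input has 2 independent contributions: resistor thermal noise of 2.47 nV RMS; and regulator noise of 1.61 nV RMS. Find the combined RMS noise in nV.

Uncorrelated sources add in power (mean-square): V_tot = √(ΣV_i²)
V_tot = √[(2.47×10⁻⁹)² + (1.61×10⁻⁹)²] = 2.95×10⁻⁹ V = 2.95 nV

2.95 nV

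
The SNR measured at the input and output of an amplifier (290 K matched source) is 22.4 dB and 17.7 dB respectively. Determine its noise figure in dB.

4.7 dB

NF (dB) = SNR_in(dB) − SNR_out(dB) when the source is at T₀
NF = 22.4 − 17.7 = 4.7 dB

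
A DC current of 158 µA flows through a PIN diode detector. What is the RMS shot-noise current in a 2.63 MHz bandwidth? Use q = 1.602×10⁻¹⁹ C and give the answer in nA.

I_n = √(2qI·B)
2qI·B = 2 × 1.602×10⁻¹⁹ × 1.58×10⁻⁴ × 2.63×10⁶ = 1.33×10⁻¹⁶ A²
I_n = √(1.33×10⁻¹⁶) = 1.15×10⁻⁸ A = 11.5 nA

11.5 nA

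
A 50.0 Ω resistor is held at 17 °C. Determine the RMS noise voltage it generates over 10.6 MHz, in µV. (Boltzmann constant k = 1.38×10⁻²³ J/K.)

2.91 µV

T = 17 °C + 273.15 = 290.15 K
V_n = √(4kTRB)
4kTRB = 4 × 1.38×10⁻²³ × 290.15 × 5.00×10¹ × 1.06×10⁷ = 8.49×10⁻¹² V²
V_n = √(8.49×10⁻¹²) = 2.91×10⁻⁶ V = 2.91 µV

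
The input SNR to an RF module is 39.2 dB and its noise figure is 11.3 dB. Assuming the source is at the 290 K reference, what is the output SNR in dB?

By definition F = SNR_in/SNR_out, so in dB: SNR_out = SNR_in − NF
SNR_out = 39.2 − 11.3 = 27.9 dB

27.9 dB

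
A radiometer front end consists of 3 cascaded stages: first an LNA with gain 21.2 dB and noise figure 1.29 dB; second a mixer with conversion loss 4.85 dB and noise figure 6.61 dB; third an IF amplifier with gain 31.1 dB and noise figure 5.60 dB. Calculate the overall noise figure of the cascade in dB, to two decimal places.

Convert to linear (a loss of L dB is a gain of −L dB): F_i = 10^(NF_i/10), G_i = 10^(G_i,dB/10)
  Stage 1: F_1 = 10^(1.29/10) = 1.346, G_1 = 10^(21.2/10) = 131.8
  Stage 2: F_2 = 10^(6.61/10) = 4.581, G_2 = 10^(−4.85/10) = 0.3273
  Stage 3: F_3 = 10^(5.60/10) = 3.631, G_3 = 10^(31.1/10) = 1288
Friis cascade:
  F = 1.346 + (4.581 − 1)/131.8 + (3.631 − 1)/43.15 = 1.434
NF = 10 log₁₀(1.434) = 1.57 dB

1.57 dB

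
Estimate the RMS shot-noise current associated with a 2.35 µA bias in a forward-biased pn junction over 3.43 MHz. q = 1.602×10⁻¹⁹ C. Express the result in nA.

1.61 nA

I_n = √(2qI·B)
2qI·B = 2 × 1.602×10⁻¹⁹ × 2.35×10⁻⁶ × 3.43×10⁶ = 2.58×10⁻¹⁸ A²
I_n = √(2.58×10⁻¹⁸) = 1.61×10⁻⁹ A = 1.61 nA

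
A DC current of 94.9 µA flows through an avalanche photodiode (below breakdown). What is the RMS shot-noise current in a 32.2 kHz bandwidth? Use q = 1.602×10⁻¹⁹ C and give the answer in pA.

989 pA

I_n = √(2qI·B)
2qI·B = 2 × 1.602×10⁻¹⁹ × 9.49×10⁻⁵ × 3.22×10⁴ = 9.79×10⁻¹⁹ A²
I_n = √(9.79×10⁻¹⁹) = 9.89×10⁻¹⁰ A = 989 pA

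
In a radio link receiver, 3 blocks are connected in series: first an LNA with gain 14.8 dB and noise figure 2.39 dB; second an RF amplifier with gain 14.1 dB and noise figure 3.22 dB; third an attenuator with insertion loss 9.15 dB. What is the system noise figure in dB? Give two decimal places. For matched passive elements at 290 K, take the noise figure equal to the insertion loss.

2.50 dB

Convert to linear (a loss of L dB is a gain of −L dB): F_i = 10^(NF_i/10), G_i = 10^(G_i,dB/10)
  Stage 1: F_1 = 10^(2.39/10) = 1.734, G_1 = 10^(14.8/10) = 30.20
  Stage 2: F_2 = 10^(3.22/10) = 2.099, G_2 = 10^(14.1/10) = 25.70
  Stage 3: F_3 = 10^(9.15/10) = 8.222, G_3 = 10^(−9.15/10) = 0.1216
Friis cascade:
  F = 1.734 + (2.099 − 1)/30.20 + (8.222 − 1)/776.2 = 1.779
NF = 10 log₁₀(1.779) = 2.50 dB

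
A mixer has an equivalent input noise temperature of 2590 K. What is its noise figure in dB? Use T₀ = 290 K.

9.97 dB

F = 1 + T_e/T₀ = 1 + 2590/290 = 9.93103
NF = 10 log₁₀(9.93103) = 9.97 dB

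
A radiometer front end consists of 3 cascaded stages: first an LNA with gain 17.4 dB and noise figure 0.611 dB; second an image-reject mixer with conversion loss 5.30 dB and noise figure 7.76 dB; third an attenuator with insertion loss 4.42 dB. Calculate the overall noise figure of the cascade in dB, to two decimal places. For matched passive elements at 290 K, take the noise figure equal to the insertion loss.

Convert to linear (a loss of L dB is a gain of −L dB): F_i = 10^(NF_i/10), G_i = 10^(G_i,dB/10)
  Stage 1: F_1 = 10^(0.611/10) = 1.151, G_1 = 10^(17.4/10) = 54.95
  Stage 2: F_2 = 10^(7.76/10) = 5.970, G_2 = 10^(−5.30/10) = 0.2951
  Stage 3: F_3 = 10^(4.42/10) = 2.767, G_3 = 10^(−4.42/10) = 0.3614
Friis cascade:
  F = 1.151 + (5.970 − 1)/54.95 + (2.767 − 1)/16.22 = 1.350
NF = 10 log₁₀(1.350) = 1.30 dB

1.30 dB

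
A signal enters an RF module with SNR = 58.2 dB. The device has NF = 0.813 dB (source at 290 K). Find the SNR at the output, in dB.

By definition F = SNR_in/SNR_out, so in dB: SNR_out = SNR_in − NF
SNR_out = 58.2 − 0.813 = 57.387 dB

57.387 dB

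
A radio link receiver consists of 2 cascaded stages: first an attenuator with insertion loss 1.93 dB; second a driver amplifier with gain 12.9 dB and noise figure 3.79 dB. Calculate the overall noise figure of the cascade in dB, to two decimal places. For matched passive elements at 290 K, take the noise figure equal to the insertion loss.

5.72 dB

Convert to linear (a loss of L dB is a gain of −L dB): F_i = 10^(NF_i/10), G_i = 10^(G_i,dB/10)
  Stage 1: F_1 = 10^(1.93/10) = 1.560, G_1 = 10^(−1.93/10) = 0.6412
  Stage 2: F_2 = 10^(3.79/10) = 2.393, G_2 = 10^(12.9/10) = 19.50
Friis cascade:
  F = 1.560 + (2.393 − 1)/0.6412 = 3.733
NF = 10 log₁₀(3.733) = 5.72 dB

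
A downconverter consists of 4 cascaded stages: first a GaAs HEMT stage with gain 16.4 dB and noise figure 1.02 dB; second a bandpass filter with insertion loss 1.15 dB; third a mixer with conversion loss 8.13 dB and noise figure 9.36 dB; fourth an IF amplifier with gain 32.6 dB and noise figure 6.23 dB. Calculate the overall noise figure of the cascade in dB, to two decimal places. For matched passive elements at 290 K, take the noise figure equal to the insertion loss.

Convert to linear (a loss of L dB is a gain of −L dB): F_i = 10^(NF_i/10), G_i = 10^(G_i,dB/10)
  Stage 1: F_1 = 10^(1.02/10) = 1.265, G_1 = 10^(16.4/10) = 43.65
  Stage 2: F_2 = 10^(1.15/10) = 1.303, G_2 = 10^(−1.15/10) = 0.7674
  Stage 3: F_3 = 10^(9.36/10) = 8.630, G_3 = 10^(−8.13/10) = 0.1538
  Stage 4: F_4 = 10^(6.23/10) = 4.198, G_4 = 10^(32.6/10) = 1820
Friis cascade:
  F = 1.265 + (1.303 − 1)/43.65 + (8.630 − 1)/33.50 + (4.198 − 1)/5.152 = 2.120
NF = 10 log₁₀(2.120) = 3.26 dB

3.26 dB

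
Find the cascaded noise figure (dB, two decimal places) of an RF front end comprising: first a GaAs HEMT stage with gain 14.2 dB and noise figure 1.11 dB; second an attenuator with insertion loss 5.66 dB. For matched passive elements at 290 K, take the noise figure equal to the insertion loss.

Convert to linear (a loss of L dB is a gain of −L dB): F_i = 10^(NF_i/10), G_i = 10^(G_i,dB/10)
  Stage 1: F_1 = 10^(1.11/10) = 1.291, G_1 = 10^(14.2/10) = 26.30
  Stage 2: F_2 = 10^(5.66/10) = 3.681, G_2 = 10^(−5.66/10) = 0.2716
Friis cascade:
  F = 1.291 + (3.681 − 1)/26.30 = 1.393
NF = 10 log₁₀(1.393) = 1.44 dB

1.44 dB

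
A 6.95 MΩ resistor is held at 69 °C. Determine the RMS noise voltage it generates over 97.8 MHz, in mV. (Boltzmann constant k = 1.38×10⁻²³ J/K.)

T = 69 °C + 273.15 = 342.15 K
V_n = √(4kTRB)
4kTRB = 4 × 1.38×10⁻²³ × 342.15 × 6.95×10⁶ × 9.78×10⁷ = 1.28×10⁻⁵ V²
V_n = √(1.28×10⁻⁵) = 3.58×10⁻³ V = 3.58 mV

3.58 mV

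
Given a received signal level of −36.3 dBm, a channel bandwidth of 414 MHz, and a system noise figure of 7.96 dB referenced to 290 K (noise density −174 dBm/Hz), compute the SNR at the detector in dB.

Noise floor: N = −174 + 10 log₁₀(B) + NF
10 log₁₀(4.14×10⁸) = 86.17 dB
N = −174 + 86.17 + 7.96 = −79.87 dBm
SNR = P_sig − N = −36.3 − (−79.87) = 43.57 dB → 43.6 dB

43.6 dB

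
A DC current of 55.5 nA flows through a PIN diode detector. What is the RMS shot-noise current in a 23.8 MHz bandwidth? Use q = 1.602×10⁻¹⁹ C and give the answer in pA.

651 pA

I_n = √(2qI·B)
2qI·B = 2 × 1.602×10⁻¹⁹ × 5.55×10⁻⁸ × 2.38×10⁷ = 4.23×10⁻¹⁹ A²
I_n = √(4.23×10⁻¹⁹) = 6.51×10⁻¹⁰ A = 651 pA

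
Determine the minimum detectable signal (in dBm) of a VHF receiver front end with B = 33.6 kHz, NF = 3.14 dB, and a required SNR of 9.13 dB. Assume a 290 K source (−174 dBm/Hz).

−116.5 dBm

Sensitivity = −174 + 10 log₁₀(B) + NF + SNR_min
= −174 + 45.26 + 3.14 + 9.13
= −116.47 dBm → −116.5 dBm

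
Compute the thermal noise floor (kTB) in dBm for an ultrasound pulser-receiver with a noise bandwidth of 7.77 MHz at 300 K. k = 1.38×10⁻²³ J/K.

−104.9 dBm

P_n = kTB = 1.38×10⁻²³ × 300 × 7.77×10⁶ = 3.22×10⁻¹⁴ W
In dBm: 10 log₁₀(3.22×10⁻¹⁴ / 10⁻³) = −104.9 dBm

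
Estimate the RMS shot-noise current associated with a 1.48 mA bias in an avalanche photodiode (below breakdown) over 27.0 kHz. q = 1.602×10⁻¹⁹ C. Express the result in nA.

I_n = √(2qI·B)
2qI·B = 2 × 1.602×10⁻¹⁹ × 1.48×10⁻³ × 2.70×10⁴ = 1.28×10⁻¹⁷ A²
I_n = √(1.28×10⁻¹⁷) = 3.58×10⁻⁹ A = 3.58 nA

3.58 nA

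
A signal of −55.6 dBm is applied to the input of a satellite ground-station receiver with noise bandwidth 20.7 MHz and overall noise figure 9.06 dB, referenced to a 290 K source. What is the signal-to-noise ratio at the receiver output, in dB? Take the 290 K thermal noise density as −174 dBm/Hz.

Noise floor: N = −174 + 10 log₁₀(B) + NF
10 log₁₀(2.07×10⁷) = 73.16 dB
N = −174 + 73.16 + 9.06 = −91.78 dBm
SNR = P_sig − N = −55.6 − (−91.78) = 36.18 dB → 36.2 dB

36.2 dB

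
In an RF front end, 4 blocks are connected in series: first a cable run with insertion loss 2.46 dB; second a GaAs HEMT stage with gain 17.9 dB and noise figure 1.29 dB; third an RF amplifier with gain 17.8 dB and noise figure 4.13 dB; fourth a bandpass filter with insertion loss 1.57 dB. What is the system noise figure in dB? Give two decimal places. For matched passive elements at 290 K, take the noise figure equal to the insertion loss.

Convert to linear (a loss of L dB is a gain of −L dB): F_i = 10^(NF_i/10), G_i = 10^(G_i,dB/10)
  Stage 1: F_1 = 10^(2.46/10) = 1.762, G_1 = 10^(−2.46/10) = 0.5675
  Stage 2: F_2 = 10^(1.29/10) = 1.346, G_2 = 10^(17.9/10) = 61.66
  Stage 3: F_3 = 10^(4.13/10) = 2.588, G_3 = 10^(17.8/10) = 60.26
  Stage 4: F_4 = 10^(1.57/10) = 1.435, G_4 = 10^(−1.57/10) = 0.6966
Friis cascade:
  F = 1.762 + (1.346 − 1)/0.5675 + (2.588 − 1)/34.99 + (1.435 − 1)/2109 = 2.417
NF = 10 log₁₀(2.417) = 3.83 dB

3.83 dB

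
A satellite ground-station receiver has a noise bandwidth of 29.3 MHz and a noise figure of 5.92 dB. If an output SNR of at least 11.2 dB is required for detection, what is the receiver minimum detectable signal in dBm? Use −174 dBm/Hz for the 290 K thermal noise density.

Sensitivity = −174 + 10 log₁₀(B) + NF + SNR_min
= −174 + 74.67 + 5.92 + 11.2
= −82.21 dBm → −82.2 dBm

−82.2 dBm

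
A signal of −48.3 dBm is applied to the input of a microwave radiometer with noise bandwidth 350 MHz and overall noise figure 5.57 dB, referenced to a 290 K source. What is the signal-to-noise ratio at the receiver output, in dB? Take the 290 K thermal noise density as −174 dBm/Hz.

34.7 dB

Noise floor: N = −174 + 10 log₁₀(B) + NF
10 log₁₀(3.50×10⁸) = 85.44 dB
N = −174 + 85.44 + 5.57 = −82.99 dBm
SNR = P_sig − N = −48.3 − (−82.99) = 34.69 dB → 34.7 dB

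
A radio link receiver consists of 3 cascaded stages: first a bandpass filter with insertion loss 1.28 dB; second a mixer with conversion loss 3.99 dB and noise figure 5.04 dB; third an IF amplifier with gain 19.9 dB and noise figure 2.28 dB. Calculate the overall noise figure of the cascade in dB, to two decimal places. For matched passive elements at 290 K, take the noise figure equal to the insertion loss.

Convert to linear (a loss of L dB is a gain of −L dB): F_i = 10^(NF_i/10), G_i = 10^(G_i,dB/10)
  Stage 1: F_1 = 10^(1.28/10) = 1.343, G_1 = 10^(−1.28/10) = 0.7447
  Stage 2: F_2 = 10^(5.04/10) = 3.192, G_2 = 10^(−3.99/10) = 0.3990
  Stage 3: F_3 = 10^(2.28/10) = 1.690, G_3 = 10^(19.9/10) = 97.72
Friis cascade:
  F = 1.343 + (3.192 − 1)/0.7447 + (1.690 − 1)/0.2972 = 6.609
NF = 10 log₁₀(6.609) = 8.20 dB

8.20 dB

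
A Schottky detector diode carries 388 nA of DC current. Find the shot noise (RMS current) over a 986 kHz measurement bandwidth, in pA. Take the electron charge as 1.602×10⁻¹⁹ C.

I_n = √(2qI·B)
2qI·B = 2 × 1.602×10⁻¹⁹ × 3.88×10⁻⁷ × 9.86×10⁵ = 1.23×10⁻¹⁹ A²
I_n = √(1.23×10⁻¹⁹) = 3.50×10⁻¹⁰ A = 350 pA

350 pA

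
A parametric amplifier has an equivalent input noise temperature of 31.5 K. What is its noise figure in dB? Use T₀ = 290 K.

0.448 dB

F = 1 + T_e/T₀ = 1 + 31.5/290 = 1.10862
NF = 10 log₁₀(1.10862) = 0.448 dB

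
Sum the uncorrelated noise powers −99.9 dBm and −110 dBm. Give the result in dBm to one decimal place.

−99.5 dBm

Convert to linear, add, convert back:
P₁ = 1.02×10⁻¹³ W, P₂ = 1.00×10⁻¹⁴ W
P_tot = 1.12×10⁻¹³ W → 10 log₁₀(P_tot / 10⁻³) = −99.5 dBm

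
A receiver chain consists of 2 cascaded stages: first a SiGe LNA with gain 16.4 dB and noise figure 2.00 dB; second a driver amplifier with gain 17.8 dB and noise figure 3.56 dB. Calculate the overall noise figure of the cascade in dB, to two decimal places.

2.08 dB

Convert to linear (a loss of L dB is a gain of −L dB): F_i = 10^(NF_i/10), G_i = 10^(G_i,dB/10)
  Stage 1: F_1 = 10^(2.00/10) = 1.585, G_1 = 10^(16.4/10) = 43.65
  Stage 2: F_2 = 10^(3.56/10) = 2.270, G_2 = 10^(17.8/10) = 60.26
Friis cascade:
  F = 1.585 + (2.270 − 1)/43.65 = 1.614
NF = 10 log₁₀(1.614) = 2.08 dB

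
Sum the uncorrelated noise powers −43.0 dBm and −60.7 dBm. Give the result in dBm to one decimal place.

Convert to linear, add, convert back:
P₁ = 5.01×10⁻⁸ W, P₂ = 8.51×10⁻¹⁰ W
P_tot = 5.10×10⁻⁸ W → 10 log₁₀(P_tot / 10⁻³) = −42.9 dBm

−42.9 dBm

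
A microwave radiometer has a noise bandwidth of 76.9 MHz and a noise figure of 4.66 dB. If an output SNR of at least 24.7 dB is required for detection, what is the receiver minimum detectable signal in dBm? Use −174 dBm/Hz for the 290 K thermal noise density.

−65.8 dBm

Sensitivity = −174 + 10 log₁₀(B) + NF + SNR_min
= −174 + 78.86 + 4.66 + 24.7
= −65.78 dBm → −65.8 dBm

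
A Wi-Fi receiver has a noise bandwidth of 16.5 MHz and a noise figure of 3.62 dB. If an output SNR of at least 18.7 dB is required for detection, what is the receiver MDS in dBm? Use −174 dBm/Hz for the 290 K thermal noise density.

Sensitivity = −174 + 10 log₁₀(B) + NF + SNR_min
= −174 + 72.17 + 3.62 + 18.7
= −79.51 dBm → −79.5 dBm

−79.5 dBm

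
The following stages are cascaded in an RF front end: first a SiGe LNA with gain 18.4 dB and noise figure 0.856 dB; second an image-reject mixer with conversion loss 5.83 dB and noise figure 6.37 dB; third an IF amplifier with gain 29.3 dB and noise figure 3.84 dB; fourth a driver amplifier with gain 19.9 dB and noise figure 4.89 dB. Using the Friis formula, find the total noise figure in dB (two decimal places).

Convert to linear (a loss of L dB is a gain of −L dB): F_i = 10^(NF_i/10), G_i = 10^(G_i,dB/10)
  Stage 1: F_1 = 10^(0.856/10) = 1.218, G_1 = 10^(18.4/10) = 69.18
  Stage 2: F_2 = 10^(6.37/10) = 4.335, G_2 = 10^(−5.83/10) = 0.2612
  Stage 3: F_3 = 10^(3.84/10) = 2.421, G_3 = 10^(29.3/10) = 851.1
  Stage 4: F_4 = 10^(4.89/10) = 3.083, G_4 = 10^(19.9/10) = 97.72
Friis cascade:
  F = 1.218 + (4.335 − 1)/69.18 + (2.421 − 1)/18.07 + (3.083 − 1)/1.538×10⁴ = 1.345
NF = 10 log₁₀(1.345) = 1.29 dB

1.29 dB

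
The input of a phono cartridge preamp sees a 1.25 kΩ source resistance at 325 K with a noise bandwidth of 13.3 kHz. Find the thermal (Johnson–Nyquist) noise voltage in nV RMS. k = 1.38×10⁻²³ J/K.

546 nV

V_n = √(4kTRB)
4kTRB = 4 × 1.38×10⁻²³ × 325 × 1.25×10³ × 1.33×10⁴ = 2.98×10⁻¹³ V²
V_n = √(2.98×10⁻¹³) = 5.46×10⁻⁷ V = 546 nV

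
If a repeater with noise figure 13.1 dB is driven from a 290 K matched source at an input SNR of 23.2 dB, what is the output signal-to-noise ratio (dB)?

By definition F = SNR_in/SNR_out, so in dB: SNR_out = SNR_in − NF
SNR_out = 23.2 − 13.1 = 10.1 dB

10.1 dB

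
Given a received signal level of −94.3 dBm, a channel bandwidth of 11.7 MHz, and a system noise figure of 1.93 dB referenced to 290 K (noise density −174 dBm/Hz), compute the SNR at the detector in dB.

7.1 dB

Noise floor: N = −174 + 10 log₁₀(B) + NF
10 log₁₀(1.17×10⁷) = 70.68 dB
N = −174 + 70.68 + 1.93 = −101.39 dBm
SNR = P_sig − N = −94.3 − (−101.39) = 7.09 dB → 7.1 dB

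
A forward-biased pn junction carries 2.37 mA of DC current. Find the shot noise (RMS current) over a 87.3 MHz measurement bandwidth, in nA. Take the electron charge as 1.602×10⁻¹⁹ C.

257 nA

I_n = √(2qI·B)
2qI·B = 2 × 1.602×10⁻¹⁹ × 2.37×10⁻³ × 8.73×10⁷ = 6.63×10⁻¹⁴ A²
I_n = √(6.63×10⁻¹⁴) = 2.57×10⁻⁷ A = 257 nA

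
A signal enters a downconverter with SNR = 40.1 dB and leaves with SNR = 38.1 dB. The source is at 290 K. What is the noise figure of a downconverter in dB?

NF (dB) = SNR_in(dB) − SNR_out(dB) when the source is at T₀
NF = 40.1 − 38.1 = 2.0 dB

2.0 dB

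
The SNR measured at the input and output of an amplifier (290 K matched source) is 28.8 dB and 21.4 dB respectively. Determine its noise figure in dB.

7.4 dB

NF (dB) = SNR_in(dB) − SNR_out(dB) when the source is at T₀
NF = 28.8 − 21.4 = 7.4 dB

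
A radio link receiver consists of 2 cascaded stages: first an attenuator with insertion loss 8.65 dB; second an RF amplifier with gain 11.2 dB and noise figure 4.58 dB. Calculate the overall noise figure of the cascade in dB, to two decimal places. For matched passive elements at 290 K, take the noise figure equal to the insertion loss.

13.23 dB

Convert to linear (a loss of L dB is a gain of −L dB): F_i = 10^(NF_i/10), G_i = 10^(G_i,dB/10)
  Stage 1: F_1 = 10^(8.65/10) = 7.328, G_1 = 10^(−8.65/10) = 0.1365
  Stage 2: F_2 = 10^(4.58/10) = 2.871, G_2 = 10^(11.2/10) = 13.18
Friis cascade:
  F = 7.328 + (2.871 − 1)/0.1365 = 21.04
NF = 10 log₁₀(21.04) = 13.23 dB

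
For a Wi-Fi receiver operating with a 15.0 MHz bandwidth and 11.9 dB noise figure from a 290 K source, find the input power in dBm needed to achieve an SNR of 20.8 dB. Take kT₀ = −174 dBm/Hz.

Sensitivity = −174 + 10 log₁₀(B) + NF + SNR_min
= −174 + 71.76 + 11.9 + 20.8
= −69.54 dBm → −69.5 dBm

−69.5 dBm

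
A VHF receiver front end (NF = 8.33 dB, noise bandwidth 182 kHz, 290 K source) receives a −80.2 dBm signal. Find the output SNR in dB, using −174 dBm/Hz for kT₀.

32.9 dB

Noise floor: N = −174 + 10 log₁₀(B) + NF
10 log₁₀(1.82×10⁵) = 52.6 dB
N = −174 + 52.6 + 8.33 = −113.07 dBm
SNR = P_sig − N = −80.2 − (−113.07) = 32.87 dB → 32.9 dB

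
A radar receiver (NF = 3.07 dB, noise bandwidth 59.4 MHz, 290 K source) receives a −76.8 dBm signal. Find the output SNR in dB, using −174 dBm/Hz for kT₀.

Noise floor: N = −174 + 10 log₁₀(B) + NF
10 log₁₀(5.94×10⁷) = 77.74 dB
N = −174 + 77.74 + 3.07 = −93.19 dBm
SNR = P_sig − N = −76.8 − (−93.19) = 16.39 dB → 16.4 dB

16.4 dB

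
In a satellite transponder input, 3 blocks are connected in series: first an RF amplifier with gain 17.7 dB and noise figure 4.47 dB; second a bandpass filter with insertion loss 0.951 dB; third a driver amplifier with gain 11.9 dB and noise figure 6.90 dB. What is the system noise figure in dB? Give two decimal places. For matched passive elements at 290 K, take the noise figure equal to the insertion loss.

Convert to linear (a loss of L dB is a gain of −L dB): F_i = 10^(NF_i/10), G_i = 10^(G_i,dB/10)
  Stage 1: F_1 = 10^(4.47/10) = 2.799, G_1 = 10^(17.7/10) = 58.88
  Stage 2: F_2 = 10^(0.951/10) = 1.245, G_2 = 10^(−0.951/10) = 0.8033
  Stage 3: F_3 = 10^(6.90/10) = 4.898, G_3 = 10^(11.9/10) = 15.49
Friis cascade:
  F = 2.799 + (1.245 − 1)/58.88 + (4.898 − 1)/47.30 = 2.886
NF = 10 log₁₀(2.886) = 4.60 dB

4.60 dB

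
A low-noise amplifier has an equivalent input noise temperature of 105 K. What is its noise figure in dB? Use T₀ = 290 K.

1.34 dB

F = 1 + T_e/T₀ = 1 + 105/290 = 1.36207
NF = 10 log₁₀(1.36207) = 1.34 dB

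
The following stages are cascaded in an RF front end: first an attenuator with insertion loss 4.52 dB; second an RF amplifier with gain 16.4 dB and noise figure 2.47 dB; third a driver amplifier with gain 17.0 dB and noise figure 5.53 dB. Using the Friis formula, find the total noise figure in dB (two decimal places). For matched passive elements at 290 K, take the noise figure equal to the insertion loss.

Convert to linear (a loss of L dB is a gain of −L dB): F_i = 10^(NF_i/10), G_i = 10^(G_i,dB/10)
  Stage 1: F_1 = 10^(4.52/10) = 2.831, G_1 = 10^(−4.52/10) = 0.3532
  Stage 2: F_2 = 10^(2.47/10) = 1.766, G_2 = 10^(16.4/10) = 43.65
  Stage 3: F_3 = 10^(5.53/10) = 3.573, G_3 = 10^(17.0/10) = 50.12
Friis cascade:
  F = 2.831 + (1.766 − 1)/0.3532 + (3.573 − 1)/15.42 = 5.167
NF = 10 log₁₀(5.167) = 7.13 dB

7.13 dB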